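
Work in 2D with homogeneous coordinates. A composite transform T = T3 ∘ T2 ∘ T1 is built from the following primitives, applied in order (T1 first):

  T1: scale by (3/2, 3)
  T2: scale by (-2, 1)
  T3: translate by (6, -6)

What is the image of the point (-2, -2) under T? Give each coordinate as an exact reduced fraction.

T1 scale by (3/2, 3): (-2, -2) → (-3, -6)
T2 scale by (-2, 1): (-3, -6) → (6, -6)
T3 translate by (6, -6): (6, -6) → (12, -12)

T(p) = (12, -12)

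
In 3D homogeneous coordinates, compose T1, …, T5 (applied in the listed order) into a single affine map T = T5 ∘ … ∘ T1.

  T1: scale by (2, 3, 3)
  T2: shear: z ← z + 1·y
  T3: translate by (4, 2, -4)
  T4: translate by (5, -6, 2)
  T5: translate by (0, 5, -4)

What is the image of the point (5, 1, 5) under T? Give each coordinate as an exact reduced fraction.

T1 scale by (2, 3, 3): (5, 1, 5) → (10, 3, 15)
T2 shear: z ← z + 1·y: (10, 3, 15) → (10, 3, 18)
T3 translate by (4, 2, -4): (10, 3, 18) → (14, 5, 14)
T4 translate by (5, -6, 2): (14, 5, 14) → (19, -1, 16)
T5 translate by (0, 5, -4): (19, -1, 16) → (19, 4, 12)

T(p) = (19, 4, 12)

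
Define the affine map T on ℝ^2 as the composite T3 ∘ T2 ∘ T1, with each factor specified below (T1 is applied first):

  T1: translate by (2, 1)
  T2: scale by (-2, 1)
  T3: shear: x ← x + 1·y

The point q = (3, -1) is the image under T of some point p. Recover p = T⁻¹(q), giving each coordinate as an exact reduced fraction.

T1 = [1 0 2; 0 1 1; 0 0 1]
T2·T1 = [-2 0 -4; 0 1 1; 0 0 1]
T3·…·T1 = [-2 1 -3; 0 1 1; 0 0 1]
det M = -2; M⁻¹ = [-1/2 1/2 -2; 0 1 -1; 0 0 1]
M⁻¹ · (3, -1)ᵀ = (-4, -2)ᵀ

p = (-4, -2)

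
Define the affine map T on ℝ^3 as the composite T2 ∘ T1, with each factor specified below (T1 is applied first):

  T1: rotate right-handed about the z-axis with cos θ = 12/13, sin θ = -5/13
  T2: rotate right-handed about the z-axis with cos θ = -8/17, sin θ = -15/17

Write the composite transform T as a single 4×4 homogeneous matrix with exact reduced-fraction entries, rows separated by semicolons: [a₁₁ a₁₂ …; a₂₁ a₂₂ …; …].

T1 = [12/13 5/13 0 0; -5/13 12/13 0 0; 0 0 1 0; 0 0 0 1]
T2·T1 = [-171/221 140/221 0 0; -140/221 -171/221 0 0; 0 0 1 0; 0 0 0 1]

T = [-171/221 140/221 0 0; -140/221 -171/221 0 0; 0 0 1 0; 0 0 0 1]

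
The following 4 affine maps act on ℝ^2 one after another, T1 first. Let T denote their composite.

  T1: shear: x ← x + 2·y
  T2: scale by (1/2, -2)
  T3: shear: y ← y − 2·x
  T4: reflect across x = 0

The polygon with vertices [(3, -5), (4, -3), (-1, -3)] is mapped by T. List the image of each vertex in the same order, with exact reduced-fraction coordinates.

image vertices: (7/2, 17), (1, 8), (7/2, 13)

T1 shear: x ← x + 2·y: (3, -5) → (-7, -5); (4, -3) → (-2, -3); (-1, -3) → (-7, -3)
T2 scale by (1/2, -2): (-7, -5) → (-7/2, 10); (-2, -3) → (-1, 6); (-7, -3) → (-7/2, 6)
T3 shear: y ← y − 2·x: (-7/2, 10) → (-7/2, 17); (-1, 6) → (-1, 8); (-7/2, 6) → (-7/2, 13)
T4 reflect across x = 0: (-7/2, 17) → (7/2, 17); (-1, 8) → (1, 8); (-7/2, 13) → (7/2, 13)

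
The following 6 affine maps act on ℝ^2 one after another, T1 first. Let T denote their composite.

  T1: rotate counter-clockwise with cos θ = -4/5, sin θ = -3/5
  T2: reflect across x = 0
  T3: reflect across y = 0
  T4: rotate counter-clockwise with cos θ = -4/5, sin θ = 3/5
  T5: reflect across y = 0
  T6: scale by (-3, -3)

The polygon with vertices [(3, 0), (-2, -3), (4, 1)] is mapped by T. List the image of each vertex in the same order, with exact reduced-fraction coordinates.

T1 rotate counter-clockwise with cos θ = -4/5, sin θ = -3/5: (3, 0) → (-12/5, -9/5); (-2, -3) → (-1/5, 18/5); (4, 1) → (-13/5, -16/5)
T2 reflect across x = 0: (-12/5, -9/5) → (12/5, -9/5); (-1/5, 18/5) → (1/5, 18/5); (-13/5, -16/5) → (13/5, -16/5)
T3 reflect across y = 0: (12/5, -9/5) → (12/5, 9/5); (1/5, 18/5) → (1/5, -18/5); (13/5, -16/5) → (13/5, 16/5)
T4 rotate counter-clockwise with cos θ = -4/5, sin θ = 3/5: (12/5, 9/5) → (-3, 0); (1/5, -18/5) → (2, 3); (13/5, 16/5) → (-4, -1)
T5 reflect across y = 0: (-3, 0) → (-3, 0); (2, 3) → (2, -3); (-4, -1) → (-4, 1)
T6 scale by (-3, -3): (-3, 0) → (9, 0); (2, -3) → (-6, 9); (-4, 1) → (12, -3)

image vertices: (9, 0), (-6, 9), (12, -3)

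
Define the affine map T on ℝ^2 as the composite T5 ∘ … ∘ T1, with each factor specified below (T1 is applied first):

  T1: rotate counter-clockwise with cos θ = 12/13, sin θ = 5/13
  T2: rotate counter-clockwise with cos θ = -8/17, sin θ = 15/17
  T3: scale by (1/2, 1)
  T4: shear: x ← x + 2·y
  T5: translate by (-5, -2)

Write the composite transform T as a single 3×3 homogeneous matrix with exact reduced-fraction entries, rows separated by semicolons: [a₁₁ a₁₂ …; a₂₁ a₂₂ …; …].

T1 = [12/13 -5/13 0; 5/13 12/13 0; 0 0 1]
T2·T1 = [-171/221 -140/221 0; 140/221 -171/221 0; 0 0 1]
T3·…·T1 = [-171/442 -70/221 0; 140/221 -171/221 0; 0 0 1]
T4·…·T1 = [389/442 -412/221 0; 140/221 -171/221 0; 0 0 1]
T5·…·T1 = [389/442 -412/221 -5; 140/221 -171/221 -2; 0 0 1]

T = [389/442 -412/221 -5; 140/221 -171/221 -2; 0 0 1]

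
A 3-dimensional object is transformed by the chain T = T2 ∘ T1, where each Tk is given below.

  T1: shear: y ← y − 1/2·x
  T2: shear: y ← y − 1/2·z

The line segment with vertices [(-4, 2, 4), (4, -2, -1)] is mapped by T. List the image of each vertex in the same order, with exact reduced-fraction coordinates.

image vertices: (-4, 2, 4), (4, -7/2, -1)

T1 shear: y ← y − 1/2·x: (-4, 2, 4) → (-4, 4, 4); (4, -2, -1) → (4, -4, -1)
T2 shear: y ← y − 1/2·z: (-4, 4, 4) → (-4, 2, 4); (4, -4, -1) → (4, -7/2, -1)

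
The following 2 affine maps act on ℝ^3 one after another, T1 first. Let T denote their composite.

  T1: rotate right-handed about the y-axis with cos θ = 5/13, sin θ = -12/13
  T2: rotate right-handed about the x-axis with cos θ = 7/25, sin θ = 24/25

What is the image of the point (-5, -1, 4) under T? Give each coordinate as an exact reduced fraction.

T(p) = (-73/13, 869/325, -592/325)

T1 rotate right-handed about the y-axis with cos θ = 5/13, sin θ = -12/13: (-5, -1, 4) → (-73/13, -1, -40/13)
T2 rotate right-handed about the x-axis with cos θ = 7/25, sin θ = 24/25: (-73/13, -1, -40/13) → (-73/13, 869/325, -592/325)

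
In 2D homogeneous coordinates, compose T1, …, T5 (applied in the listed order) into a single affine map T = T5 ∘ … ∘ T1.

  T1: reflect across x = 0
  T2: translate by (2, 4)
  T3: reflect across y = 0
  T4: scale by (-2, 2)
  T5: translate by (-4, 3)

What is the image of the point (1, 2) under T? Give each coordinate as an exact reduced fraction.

T1 reflect across x = 0: (1, 2) → (-1, 2)
T2 translate by (2, 4): (-1, 2) → (1, 6)
T3 reflect across y = 0: (1, 6) → (1, -6)
T4 scale by (-2, 2): (1, -6) → (-2, -12)
T5 translate by (-4, 3): (-2, -12) → (-6, -9)

T(p) = (-6, -9)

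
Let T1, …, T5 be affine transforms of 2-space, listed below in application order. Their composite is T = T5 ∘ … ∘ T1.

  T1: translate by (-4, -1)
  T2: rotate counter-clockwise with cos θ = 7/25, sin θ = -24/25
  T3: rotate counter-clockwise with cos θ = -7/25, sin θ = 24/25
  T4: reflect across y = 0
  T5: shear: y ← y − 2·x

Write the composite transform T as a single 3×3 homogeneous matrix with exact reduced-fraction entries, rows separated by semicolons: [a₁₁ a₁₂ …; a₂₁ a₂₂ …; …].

T = [527/625 -336/625 -1772/625; -278/125 29/125 1083/125; 0 0 1]

T1 = [1 0 -4; 0 1 -1; 0 0 1]
T2·T1 = [7/25 24/25 -52/25; -24/25 7/25 89/25; 0 0 1]
T3·…·T1 = [527/625 -336/625 -1772/625; 336/625 527/625 -1871/625; 0 0 1]
T4·…·T1 = [527/625 -336/625 -1772/625; -336/625 -527/625 1871/625; 0 0 1]
T5·…·T1 = [527/625 -336/625 -1772/625; -278/125 29/125 1083/125; 0 0 1]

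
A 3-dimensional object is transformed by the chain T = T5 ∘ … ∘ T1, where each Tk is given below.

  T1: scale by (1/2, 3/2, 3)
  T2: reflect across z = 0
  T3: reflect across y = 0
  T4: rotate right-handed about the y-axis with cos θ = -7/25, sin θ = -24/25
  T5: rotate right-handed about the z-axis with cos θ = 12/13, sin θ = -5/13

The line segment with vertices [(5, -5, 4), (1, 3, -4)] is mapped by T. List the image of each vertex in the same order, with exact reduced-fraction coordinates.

T1 scale by (1/2, 3/2, 3): (5, -5, 4) → (5/2, -15/2, 12); (1, 3, -4) → (1/2, 9/2, -12)
T2 reflect across z = 0: (5/2, -15/2, 12) → (5/2, -15/2, -12); (1/2, 9/2, -12) → (1/2, 9/2, 12)
T3 reflect across y = 0: (5/2, -15/2, -12) → (5/2, 15/2, -12); (1/2, 9/2, 12) → (1/2, -9/2, 12)
T4 rotate right-handed about the y-axis with cos θ = -7/25, sin θ = -24/25: (5/2, 15/2, -12) → (541/50, 15/2, 144/25); (1/2, -9/2, 12) → (-583/50, -9/2, -72/25)
T5 rotate right-handed about the z-axis with cos θ = 12/13, sin θ = -5/13: (541/50, 15/2, 144/25) → (8367/650, 359/130, 144/25); (-583/50, -9/2, -72/25) → (-8121/650, 43/130, -72/25)

image vertices: (8367/650, 359/130, 144/25), (-8121/650, 43/130, -72/25)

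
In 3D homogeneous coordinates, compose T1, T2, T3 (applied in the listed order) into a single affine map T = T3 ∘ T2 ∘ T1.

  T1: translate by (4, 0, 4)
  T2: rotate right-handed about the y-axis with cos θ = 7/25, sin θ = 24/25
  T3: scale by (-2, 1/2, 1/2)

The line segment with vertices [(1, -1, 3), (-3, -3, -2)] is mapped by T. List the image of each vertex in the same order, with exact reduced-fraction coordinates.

image vertices: (-406/25, -1/2, -71/50), (-22/5, -3/2, -1/5)

T1 translate by (4, 0, 4): (1, -1, 3) → (5, -1, 7); (-3, -3, -2) → (1, -3, 2)
T2 rotate right-handed about the y-axis with cos θ = 7/25, sin θ = 24/25: (5, -1, 7) → (203/25, -1, -71/25); (1, -3, 2) → (11/5, -3, -2/5)
T3 scale by (-2, 1/2, 1/2): (203/25, -1, -71/25) → (-406/25, -1/2, -71/50); (11/5, -3, -2/5) → (-22/5, -3/2, -1/5)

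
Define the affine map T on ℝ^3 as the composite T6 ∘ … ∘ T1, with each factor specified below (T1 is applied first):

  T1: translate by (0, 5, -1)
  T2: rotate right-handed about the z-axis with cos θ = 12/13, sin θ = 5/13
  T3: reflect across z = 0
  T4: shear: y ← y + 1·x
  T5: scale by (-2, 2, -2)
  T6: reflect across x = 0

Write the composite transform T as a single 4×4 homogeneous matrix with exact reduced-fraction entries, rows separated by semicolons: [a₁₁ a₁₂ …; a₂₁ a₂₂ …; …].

T1 = [1 0 0 0; 0 1 0 5; 0 0 1 -1; 0 0 0 1]
T2·T1 = [12/13 -5/13 0 -25/13; 5/13 12/13 0 60/13; 0 0 1 -1; 0 0 0 1]
T3·…·T1 = [12/13 -5/13 0 -25/13; 5/13 12/13 0 60/13; 0 0 -1 1; 0 0 0 1]
T4·…·T1 = [12/13 -5/13 0 -25/13; 17/13 7/13 0 35/13; 0 0 -1 1; 0 0 0 1]
T5·…·T1 = [-24/13 10/13 0 50/13; 34/13 14/13 0 70/13; 0 0 2 -2; 0 0 0 1]
T6·…·T1 = [24/13 -10/13 0 -50/13; 34/13 14/13 0 70/13; 0 0 2 -2; 0 0 0 1]

T = [24/13 -10/13 0 -50/13; 34/13 14/13 0 70/13; 0 0 2 -2; 0 0 0 1]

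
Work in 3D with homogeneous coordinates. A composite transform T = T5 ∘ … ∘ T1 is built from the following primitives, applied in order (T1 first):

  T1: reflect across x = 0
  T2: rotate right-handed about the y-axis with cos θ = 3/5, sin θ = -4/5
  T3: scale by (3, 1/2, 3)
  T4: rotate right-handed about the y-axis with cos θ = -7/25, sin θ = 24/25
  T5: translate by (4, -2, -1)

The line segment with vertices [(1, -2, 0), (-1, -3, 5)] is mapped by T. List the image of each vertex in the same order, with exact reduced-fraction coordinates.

image vertices: (11/5, -3, 7/5), (89/5, -7/2, 28/5)

T1 reflect across x = 0: (1, -2, 0) → (-1, -2, 0); (-1, -3, 5) → (1, -3, 5)
T2 rotate right-handed about the y-axis with cos θ = 3/5, sin θ = -4/5: (-1, -2, 0) → (-3/5, -2, -4/5); (1, -3, 5) → (-17/5, -3, 19/5)
T3 scale by (3, 1/2, 3): (-3/5, -2, -4/5) → (-9/5, -1, -12/5); (-17/5, -3, 19/5) → (-51/5, -3/2, 57/5)
T4 rotate right-handed about the y-axis with cos θ = -7/25, sin θ = 24/25: (-9/5, -1, -12/5) → (-9/5, -1, 12/5); (-51/5, -3/2, 57/5) → (69/5, -3/2, 33/5)
T5 translate by (4, -2, -1): (-9/5, -1, 12/5) → (11/5, -3, 7/5); (69/5, -3/2, 33/5) → (89/5, -7/2, 28/5)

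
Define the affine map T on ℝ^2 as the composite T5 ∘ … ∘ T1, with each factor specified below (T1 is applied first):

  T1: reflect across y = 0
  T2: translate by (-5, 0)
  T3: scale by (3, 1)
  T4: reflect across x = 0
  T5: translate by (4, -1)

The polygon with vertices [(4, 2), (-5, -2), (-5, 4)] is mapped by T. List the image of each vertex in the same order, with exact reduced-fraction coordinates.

image vertices: (7, -3), (34, 1), (34, -5)

T1 reflect across y = 0: (4, 2) → (4, -2); (-5, -2) → (-5, 2); (-5, 4) → (-5, -4)
T2 translate by (-5, 0): (4, -2) → (-1, -2); (-5, 2) → (-10, 2); (-5, -4) → (-10, -4)
T3 scale by (3, 1): (-1, -2) → (-3, -2); (-10, 2) → (-30, 2); (-10, -4) → (-30, -4)
T4 reflect across x = 0: (-3, -2) → (3, -2); (-30, 2) → (30, 2); (-30, -4) → (30, -4)
T5 translate by (4, -1): (3, -2) → (7, -3); (30, 2) → (34, 1); (30, -4) → (34, -5)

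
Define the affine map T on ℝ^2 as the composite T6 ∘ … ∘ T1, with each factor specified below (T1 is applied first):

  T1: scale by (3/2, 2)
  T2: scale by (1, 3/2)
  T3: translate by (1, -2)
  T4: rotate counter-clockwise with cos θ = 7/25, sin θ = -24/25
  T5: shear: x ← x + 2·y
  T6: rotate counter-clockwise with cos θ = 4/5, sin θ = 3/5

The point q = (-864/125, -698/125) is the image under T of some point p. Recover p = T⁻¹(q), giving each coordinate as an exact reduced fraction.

T1 = [3/2 0 0; 0 2 0; 0 0 1]
T2·T1 = [3/2 0 0; 0 3 0; 0 0 1]
T3·…·T1 = [3/2 0 1; 0 3 -2; 0 0 1]
T4·…·T1 = [21/50 72/25 -41/25; -36/25 21/25 -38/25; 0 0 1]
T5·…·T1 = [-123/50 114/25 -117/25; -36/25 21/25 -38/25; 0 0 1]
T6·…·T1 = [-138/125 393/125 -354/125; -657/250 426/125 -503/125; 0 0 1]
det M = 9/2; M⁻¹ = [284/375 -262/375 -2/3; 73/125 -92/375 2/3; 0 0 1]
M⁻¹ · (-864/125, -698/125)ᵀ = (-2, -2)ᵀ

p = (-2, -2)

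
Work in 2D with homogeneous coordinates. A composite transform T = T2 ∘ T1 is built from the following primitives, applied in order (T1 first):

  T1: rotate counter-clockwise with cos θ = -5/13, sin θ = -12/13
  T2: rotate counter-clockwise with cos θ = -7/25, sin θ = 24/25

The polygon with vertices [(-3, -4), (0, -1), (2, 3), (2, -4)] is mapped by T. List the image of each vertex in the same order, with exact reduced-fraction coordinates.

image vertices: (-1113/325, -1184/325), (-36/325, -323/325), (58/25, 69/25), (502/325, -1364/325)

T1 rotate counter-clockwise with cos θ = -5/13, sin θ = -12/13: (-3, -4) → (-33/13, 56/13); (0, -1) → (-12/13, 5/13); (2, 3) → (2, -3); (2, -4) → (-58/13, -4/13)
T2 rotate counter-clockwise with cos θ = -7/25, sin θ = 24/25: (-33/13, 56/13) → (-1113/325, -1184/325); (-12/13, 5/13) → (-36/325, -323/325); (2, -3) → (58/25, 69/25); (-58/13, -4/13) → (502/325, -1364/325)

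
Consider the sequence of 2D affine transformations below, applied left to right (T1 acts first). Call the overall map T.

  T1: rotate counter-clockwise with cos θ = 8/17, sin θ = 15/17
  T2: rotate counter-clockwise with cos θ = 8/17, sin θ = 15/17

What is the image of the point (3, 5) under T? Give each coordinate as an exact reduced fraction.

T1 rotate counter-clockwise with cos θ = 8/17, sin θ = 15/17: (3, 5) → (-3, 5)
T2 rotate counter-clockwise with cos θ = 8/17, sin θ = 15/17: (-3, 5) → (-99/17, -5/17)

T(p) = (-99/17, -5/17)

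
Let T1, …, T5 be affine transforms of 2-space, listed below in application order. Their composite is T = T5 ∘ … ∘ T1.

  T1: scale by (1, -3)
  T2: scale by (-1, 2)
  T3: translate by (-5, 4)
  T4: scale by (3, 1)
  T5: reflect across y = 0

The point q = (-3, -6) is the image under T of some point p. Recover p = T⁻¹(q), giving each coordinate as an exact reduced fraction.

p = (-4, -1/3)

T1 = [1 0 0; 0 -3 0; 0 0 1]
T2·T1 = [-1 0 0; 0 -6 0; 0 0 1]
T3·…·T1 = [-1 0 -5; 0 -6 4; 0 0 1]
T4·…·T1 = [-3 0 -15; 0 -6 4; 0 0 1]
T5·…·T1 = [-3 0 -15; 0 6 -4; 0 0 1]
det M = -18; M⁻¹ = [-1/3 0 -5; 0 1/6 2/3; 0 0 1]
M⁻¹ · (-3, -6)ᵀ = (-4, -1/3)ᵀ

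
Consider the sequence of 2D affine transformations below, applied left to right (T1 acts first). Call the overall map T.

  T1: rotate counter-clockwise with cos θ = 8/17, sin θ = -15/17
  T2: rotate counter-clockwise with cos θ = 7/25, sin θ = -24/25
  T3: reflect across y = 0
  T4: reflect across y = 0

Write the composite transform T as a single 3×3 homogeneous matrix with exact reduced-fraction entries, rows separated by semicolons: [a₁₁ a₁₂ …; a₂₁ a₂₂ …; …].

T1 = [8/17 15/17 0; -15/17 8/17 0; 0 0 1]
T2·T1 = [-304/425 297/425 0; -297/425 -304/425 0; 0 0 1]
T3·…·T1 = [-304/425 297/425 0; 297/425 304/425 0; 0 0 1]
T4·…·T1 = [-304/425 297/425 0; -297/425 -304/425 0; 0 0 1]

T = [-304/425 297/425 0; -297/425 -304/425 0; 0 0 1]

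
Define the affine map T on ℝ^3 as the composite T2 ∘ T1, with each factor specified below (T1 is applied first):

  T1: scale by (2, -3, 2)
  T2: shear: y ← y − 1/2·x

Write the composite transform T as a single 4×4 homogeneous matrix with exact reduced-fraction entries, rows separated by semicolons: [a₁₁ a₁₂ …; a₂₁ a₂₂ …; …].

T = [2 0 0 0; -1 -3 0 0; 0 0 2 0; 0 0 0 1]

T1 = [2 0 0 0; 0 -3 0 0; 0 0 2 0; 0 0 0 1]
T2·T1 = [2 0 0 0; -1 -3 0 0; 0 0 2 0; 0 0 0 1]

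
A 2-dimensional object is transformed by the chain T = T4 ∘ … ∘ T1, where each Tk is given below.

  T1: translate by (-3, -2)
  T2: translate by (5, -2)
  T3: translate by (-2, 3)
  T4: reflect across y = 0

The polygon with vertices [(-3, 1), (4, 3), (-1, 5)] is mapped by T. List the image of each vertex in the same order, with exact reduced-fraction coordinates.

T1 translate by (-3, -2): (-3, 1) → (-6, -1); (4, 3) → (1, 1); (-1, 5) → (-4, 3)
T2 translate by (5, -2): (-6, -1) → (-1, -3); (1, 1) → (6, -1); (-4, 3) → (1, 1)
T3 translate by (-2, 3): (-1, -3) → (-3, 0); (6, -1) → (4, 2); (1, 1) → (-1, 4)
T4 reflect across y = 0: (-3, 0) → (-3, 0); (4, 2) → (4, -2); (-1, 4) → (-1, -4)

image vertices: (-3, 0), (4, -2), (-1, -4)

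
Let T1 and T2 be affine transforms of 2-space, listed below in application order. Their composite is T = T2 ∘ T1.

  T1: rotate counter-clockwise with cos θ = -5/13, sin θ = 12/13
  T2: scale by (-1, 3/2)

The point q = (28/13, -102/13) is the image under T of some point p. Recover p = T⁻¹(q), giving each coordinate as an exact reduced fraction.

p = (-4, 4)

T1 = [-5/13 -12/13 0; 12/13 -5/13 0; 0 0 1]
T2·T1 = [5/13 12/13 0; 18/13 -15/26 0; 0 0 1]
det M = -3/2; M⁻¹ = [5/13 8/13 0; 12/13 -10/39 0; 0 0 1]
M⁻¹ · (28/13, -102/13)ᵀ = (-4, 4)ᵀ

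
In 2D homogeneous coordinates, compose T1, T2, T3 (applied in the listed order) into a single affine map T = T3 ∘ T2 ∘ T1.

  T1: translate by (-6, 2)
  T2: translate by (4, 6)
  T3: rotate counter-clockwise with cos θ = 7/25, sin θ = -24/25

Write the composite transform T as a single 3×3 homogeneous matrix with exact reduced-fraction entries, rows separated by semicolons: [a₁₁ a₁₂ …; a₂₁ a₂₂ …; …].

T = [7/25 24/25 178/25; -24/25 7/25 104/25; 0 0 1]

T1 = [1 0 -6; 0 1 2; 0 0 1]
T2·T1 = [1 0 -2; 0 1 8; 0 0 1]
T3·…·T1 = [7/25 24/25 178/25; -24/25 7/25 104/25; 0 0 1]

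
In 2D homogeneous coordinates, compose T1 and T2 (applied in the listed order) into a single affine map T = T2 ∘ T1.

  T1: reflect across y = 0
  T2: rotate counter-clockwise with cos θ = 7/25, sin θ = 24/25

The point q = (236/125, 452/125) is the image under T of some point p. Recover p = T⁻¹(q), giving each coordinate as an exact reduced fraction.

p = (4, 4/5)

T1 = [1 0 0; 0 -1 0; 0 0 1]
T2·T1 = [7/25 24/25 0; 24/25 -7/25 0; 0 0 1]
det M = -1; M⁻¹ = [7/25 24/25 0; 24/25 -7/25 0; 0 0 1]
M⁻¹ · (236/125, 452/125)ᵀ = (4, 4/5)ᵀ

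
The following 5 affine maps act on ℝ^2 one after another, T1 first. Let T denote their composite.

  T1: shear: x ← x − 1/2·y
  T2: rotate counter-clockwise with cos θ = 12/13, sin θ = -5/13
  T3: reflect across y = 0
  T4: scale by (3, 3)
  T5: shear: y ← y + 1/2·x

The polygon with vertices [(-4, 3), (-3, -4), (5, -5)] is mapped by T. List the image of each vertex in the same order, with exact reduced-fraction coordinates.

T1 shear: x ← x − 1/2·y: (-4, 3) → (-11/2, 3); (-3, -4) → (-1, -4); (5, -5) → (15/2, -5)
T2 rotate counter-clockwise with cos θ = 12/13, sin θ = -5/13: (-11/2, 3) → (-51/13, 127/26); (-1, -4) → (-32/13, -43/13); (15/2, -5) → (5, -15/2)
T3 reflect across y = 0: (-51/13, 127/26) → (-51/13, -127/26); (-32/13, -43/13) → (-32/13, 43/13); (5, -15/2) → (5, 15/2)
T4 scale by (3, 3): (-51/13, -127/26) → (-153/13, -381/26); (-32/13, 43/13) → (-96/13, 129/13); (5, 15/2) → (15, 45/2)
T5 shear: y ← y + 1/2·x: (-153/13, -381/26) → (-153/13, -267/13); (-96/13, 129/13) → (-96/13, 81/13); (15, 45/2) → (15, 30)

image vertices: (-153/13, -267/13), (-96/13, 81/13), (15, 30)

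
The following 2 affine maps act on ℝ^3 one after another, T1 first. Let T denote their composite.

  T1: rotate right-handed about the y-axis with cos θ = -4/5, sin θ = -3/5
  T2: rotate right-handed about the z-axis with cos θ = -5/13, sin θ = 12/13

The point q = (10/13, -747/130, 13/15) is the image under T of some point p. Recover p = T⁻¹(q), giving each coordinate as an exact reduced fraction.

p = (5, 3/2, 8/3)

T1 = [-4/5 0 -3/5 0; 0 1 0 0; 3/5 0 -4/5 0; 0 0 0 1]
T2·T1 = [4/13 -12/13 3/13 0; -48/65 -5/13 -36/65 0; 3/5 0 -4/5 0; 0 0 0 1]
det M = 1; M⁻¹ = [4/13 -48/65 3/5 0; -12/13 -5/13 0 0; 3/13 -36/65 -4/5 0; 0 0 0 1]
M⁻¹ · (10/13, -747/130, 13/15)ᵀ = (5, 3/2, 8/3)ᵀ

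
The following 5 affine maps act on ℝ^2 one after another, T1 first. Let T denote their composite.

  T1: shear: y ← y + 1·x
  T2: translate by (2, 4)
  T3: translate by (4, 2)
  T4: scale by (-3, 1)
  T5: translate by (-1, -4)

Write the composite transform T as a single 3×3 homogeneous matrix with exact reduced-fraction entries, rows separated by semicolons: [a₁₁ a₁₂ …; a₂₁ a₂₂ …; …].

T = [-3 0 -19; 1 1 2; 0 0 1]

T1 = [1 0 0; 1 1 0; 0 0 1]
T2·T1 = [1 0 2; 1 1 4; 0 0 1]
T3·…·T1 = [1 0 6; 1 1 6; 0 0 1]
T4·…·T1 = [-3 0 -18; 1 1 6; 0 0 1]
T5·…·T1 = [-3 0 -19; 1 1 2; 0 0 1]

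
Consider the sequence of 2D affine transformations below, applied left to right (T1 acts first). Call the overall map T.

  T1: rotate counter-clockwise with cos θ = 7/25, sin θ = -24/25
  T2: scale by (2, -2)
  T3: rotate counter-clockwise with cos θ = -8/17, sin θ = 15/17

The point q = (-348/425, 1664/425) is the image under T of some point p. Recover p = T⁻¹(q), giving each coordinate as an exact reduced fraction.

T1 = [7/25 24/25 0; -24/25 7/25 0; 0 0 1]
T2·T1 = [14/25 48/25 0; 48/25 -14/25 0; 0 0 1]
T3·…·T1 = [-832/425 -174/425 0; -174/425 832/425 0; 0 0 1]
det M = -4; M⁻¹ = [-208/425 -87/850 0; -87/850 208/425 0; 0 0 1]
M⁻¹ · (-348/425, 1664/425)ᵀ = (0, 2)ᵀ

p = (0, 2)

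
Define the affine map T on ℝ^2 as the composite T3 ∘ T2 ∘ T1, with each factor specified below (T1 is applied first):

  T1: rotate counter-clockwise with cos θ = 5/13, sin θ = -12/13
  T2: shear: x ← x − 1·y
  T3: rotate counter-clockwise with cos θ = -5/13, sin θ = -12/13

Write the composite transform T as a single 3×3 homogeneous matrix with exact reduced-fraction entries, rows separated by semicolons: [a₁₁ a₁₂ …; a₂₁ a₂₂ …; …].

T1 = [5/13 12/13 0; -12/13 5/13 0; 0 0 1]
T2·T1 = [17/13 7/13 0; -12/13 5/13 0; 0 0 1]
T3·…·T1 = [-229/169 25/169 0; -144/169 -109/169 0; 0 0 1]

T = [-229/169 25/169 0; -144/169 -109/169 0; 0 0 1]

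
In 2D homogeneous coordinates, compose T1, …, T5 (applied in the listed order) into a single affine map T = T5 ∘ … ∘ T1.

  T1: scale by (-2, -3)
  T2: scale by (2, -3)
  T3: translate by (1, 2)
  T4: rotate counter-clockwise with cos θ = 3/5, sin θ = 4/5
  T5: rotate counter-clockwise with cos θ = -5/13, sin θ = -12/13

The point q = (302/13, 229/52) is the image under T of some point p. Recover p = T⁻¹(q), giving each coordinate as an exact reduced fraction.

p = (-7/4, 9/4)

T1 = [-2 0 0; 0 -3 0; 0 0 1]
T2·T1 = [-4 0 0; 0 9 0; 0 0 1]
T3·…·T1 = [-4 0 1; 0 9 2; 0 0 1]
T4·…·T1 = [-12/5 -36/5 -1; -16/5 27/5 2; 0 0 1]
T5·…·T1 = [-132/65 504/65 29/13; 224/65 297/65 2/13; 0 0 1]
det M = -36; M⁻¹ = [-33/260 14/65 1/4; 56/585 11/195 -2/9; 0 0 1]
M⁻¹ · (302/13, 229/52)ᵀ = (-7/4, 9/4)ᵀ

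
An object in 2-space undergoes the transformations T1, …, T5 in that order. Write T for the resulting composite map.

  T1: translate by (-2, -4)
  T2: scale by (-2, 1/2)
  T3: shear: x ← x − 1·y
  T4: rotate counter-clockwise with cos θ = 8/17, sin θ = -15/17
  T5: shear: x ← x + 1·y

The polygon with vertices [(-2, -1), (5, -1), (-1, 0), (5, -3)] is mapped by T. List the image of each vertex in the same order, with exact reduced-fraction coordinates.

image vertices: (-131/17, -355/34), (-33/17, 65/34), (-6, -8), (-63/17, 19/34)

T1 translate by (-2, -4): (-2, -1) → (-4, -5); (5, -1) → (3, -5); (-1, 0) → (-3, -4); (5, -3) → (3, -7)
T2 scale by (-2, 1/2): (-4, -5) → (8, -5/2); (3, -5) → (-6, -5/2); (-3, -4) → (6, -2); (3, -7) → (-6, -7/2)
T3 shear: x ← x − 1·y: (8, -5/2) → (21/2, -5/2); (-6, -5/2) → (-7/2, -5/2); (6, -2) → (8, -2); (-6, -7/2) → (-5/2, -7/2)
T4 rotate counter-clockwise with cos θ = 8/17, sin θ = -15/17: (21/2, -5/2) → (93/34, -355/34); (-7/2, -5/2) → (-131/34, 65/34); (8, -2) → (2, -8); (-5/2, -7/2) → (-145/34, 19/34)
T5 shear: x ← x + 1·y: (93/34, -355/34) → (-131/17, -355/34); (-131/34, 65/34) → (-33/17, 65/34); (2, -8) → (-6, -8); (-145/34, 19/34) → (-63/17, 19/34)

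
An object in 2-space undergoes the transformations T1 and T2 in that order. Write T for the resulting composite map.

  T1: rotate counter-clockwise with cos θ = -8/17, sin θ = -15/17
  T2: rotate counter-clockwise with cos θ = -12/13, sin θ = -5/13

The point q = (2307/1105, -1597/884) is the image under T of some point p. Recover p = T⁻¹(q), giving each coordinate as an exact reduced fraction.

p = (-8/5, -9/4)

T1 = [-8/17 15/17 0; -15/17 -8/17 0; 0 0 1]
T2·T1 = [21/221 -220/221 0; 220/221 21/221 0; 0 0 1]
det M = 1; M⁻¹ = [21/221 220/221 0; -220/221 21/221 0; 0 0 1]
M⁻¹ · (2307/1105, -1597/884)ᵀ = (-8/5, -9/4)ᵀ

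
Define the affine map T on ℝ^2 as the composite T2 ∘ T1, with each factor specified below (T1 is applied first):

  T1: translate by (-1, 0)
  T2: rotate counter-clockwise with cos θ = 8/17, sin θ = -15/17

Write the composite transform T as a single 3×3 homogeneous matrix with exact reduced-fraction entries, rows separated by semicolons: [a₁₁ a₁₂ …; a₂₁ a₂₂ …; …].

T1 = [1 0 -1; 0 1 0; 0 0 1]
T2·T1 = [8/17 15/17 -8/17; -15/17 8/17 15/17; 0 0 1]

T = [8/17 15/17 -8/17; -15/17 8/17 15/17; 0 0 1]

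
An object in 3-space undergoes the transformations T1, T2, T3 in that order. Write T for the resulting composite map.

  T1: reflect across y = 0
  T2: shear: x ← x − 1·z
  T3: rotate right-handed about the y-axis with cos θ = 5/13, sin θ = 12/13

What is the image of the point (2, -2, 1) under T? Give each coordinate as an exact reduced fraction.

T1 reflect across y = 0: (2, -2, 1) → (2, 2, 1)
T2 shear: x ← x − 1·z: (2, 2, 1) → (1, 2, 1)
T3 rotate right-handed about the y-axis with cos θ = 5/13, sin θ = 12/13: (1, 2, 1) → (17/13, 2, -7/13)

T(p) = (17/13, 2, -7/13)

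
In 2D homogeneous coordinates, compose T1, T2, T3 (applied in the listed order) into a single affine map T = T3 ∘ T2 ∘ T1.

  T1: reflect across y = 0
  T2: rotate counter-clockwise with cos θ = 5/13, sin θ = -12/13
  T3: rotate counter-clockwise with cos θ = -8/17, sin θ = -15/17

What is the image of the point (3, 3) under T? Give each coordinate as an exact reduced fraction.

T(p) = (-597/221, 723/221)

T1 reflect across y = 0: (3, 3) → (3, -3)
T2 rotate counter-clockwise with cos θ = 5/13, sin θ = -12/13: (3, -3) → (-21/13, -51/13)
T3 rotate counter-clockwise with cos θ = -8/17, sin θ = -15/17: (-21/13, -51/13) → (-597/221, 723/221)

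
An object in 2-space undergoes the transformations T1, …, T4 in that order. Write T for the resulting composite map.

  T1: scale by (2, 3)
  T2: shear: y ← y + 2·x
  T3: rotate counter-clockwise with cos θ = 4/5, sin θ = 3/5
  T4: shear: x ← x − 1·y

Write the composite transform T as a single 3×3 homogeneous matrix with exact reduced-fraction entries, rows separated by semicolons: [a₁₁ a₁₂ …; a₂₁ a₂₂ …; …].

T = [-26/5 -21/5 0; 22/5 12/5 0; 0 0 1]

T1 = [2 0 0; 0 3 0; 0 0 1]
T2·T1 = [2 0 0; 4 3 0; 0 0 1]
T3·…·T1 = [-4/5 -9/5 0; 22/5 12/5 0; 0 0 1]
T4·…·T1 = [-26/5 -21/5 0; 22/5 12/5 0; 0 0 1]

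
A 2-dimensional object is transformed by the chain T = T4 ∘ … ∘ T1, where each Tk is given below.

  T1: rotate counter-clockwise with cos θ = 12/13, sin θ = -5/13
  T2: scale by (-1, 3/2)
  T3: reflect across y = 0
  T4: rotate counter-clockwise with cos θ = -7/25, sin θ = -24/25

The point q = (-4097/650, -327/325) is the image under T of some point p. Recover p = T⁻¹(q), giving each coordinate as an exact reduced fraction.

T1 = [12/13 5/13 0; -5/13 12/13 0; 0 0 1]
T2·T1 = [-12/13 -5/13 0; -15/26 18/13 0; 0 0 1]
T3·…·T1 = [-12/13 -5/13 0; 15/26 -18/13 0; 0 0 1]
T4·…·T1 = [264/325 -397/325 0; 471/650 246/325 0; 0 0 1]
det M = 3/2; M⁻¹ = [164/325 794/975 0; -157/325 176/325 0; 0 0 1]
M⁻¹ · (-4097/650, -327/325)ᵀ = (-4, 5/2)ᵀ

p = (-4, 5/2)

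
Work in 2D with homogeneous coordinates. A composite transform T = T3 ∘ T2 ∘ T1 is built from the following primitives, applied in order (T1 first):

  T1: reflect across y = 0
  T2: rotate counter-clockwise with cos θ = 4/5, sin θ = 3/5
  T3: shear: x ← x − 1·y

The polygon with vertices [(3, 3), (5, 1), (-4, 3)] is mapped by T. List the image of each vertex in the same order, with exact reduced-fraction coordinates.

image vertices: (24/5, -3/5), (12/5, 11/5), (17/5, -24/5)

T1 reflect across y = 0: (3, 3) → (3, -3); (5, 1) → (5, -1); (-4, 3) → (-4, -3)
T2 rotate counter-clockwise with cos θ = 4/5, sin θ = 3/5: (3, -3) → (21/5, -3/5); (5, -1) → (23/5, 11/5); (-4, -3) → (-7/5, -24/5)
T3 shear: x ← x − 1·y: (21/5, -3/5) → (24/5, -3/5); (23/5, 11/5) → (12/5, 11/5); (-7/5, -24/5) → (17/5, -24/5)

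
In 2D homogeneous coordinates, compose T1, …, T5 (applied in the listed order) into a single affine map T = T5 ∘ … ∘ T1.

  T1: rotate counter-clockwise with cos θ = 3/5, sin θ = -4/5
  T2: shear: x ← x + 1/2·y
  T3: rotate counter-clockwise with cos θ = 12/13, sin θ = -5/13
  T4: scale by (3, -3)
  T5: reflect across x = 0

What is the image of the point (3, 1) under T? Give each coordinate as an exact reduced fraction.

T(p) = (-171/65, 903/130)

T1 rotate counter-clockwise with cos θ = 3/5, sin θ = -4/5: (3, 1) → (13/5, -9/5)
T2 shear: x ← x + 1/2·y: (13/5, -9/5) → (17/10, -9/5)
T3 rotate counter-clockwise with cos θ = 12/13, sin θ = -5/13: (17/10, -9/5) → (57/65, -301/130)
T4 scale by (3, -3): (57/65, -301/130) → (171/65, 903/130)
T5 reflect across x = 0: (171/65, 903/130) → (-171/65, 903/130)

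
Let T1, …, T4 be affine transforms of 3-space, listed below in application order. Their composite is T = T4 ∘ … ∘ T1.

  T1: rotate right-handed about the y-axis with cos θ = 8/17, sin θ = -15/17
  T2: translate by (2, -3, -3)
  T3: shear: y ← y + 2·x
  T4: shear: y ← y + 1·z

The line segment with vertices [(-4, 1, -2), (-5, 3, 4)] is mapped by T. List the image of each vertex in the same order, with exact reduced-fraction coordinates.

image vertices: (32/17, -97/17, -127/17), (-66/17, -226/17, -94/17)

T1 rotate right-handed about the y-axis with cos θ = 8/17, sin θ = -15/17: (-4, 1, -2) → (-2/17, 1, -76/17); (-5, 3, 4) → (-100/17, 3, -43/17)
T2 translate by (2, -3, -3): (-2/17, 1, -76/17) → (32/17, -2, -127/17); (-100/17, 3, -43/17) → (-66/17, 0, -94/17)
T3 shear: y ← y + 2·x: (32/17, -2, -127/17) → (32/17, 30/17, -127/17); (-66/17, 0, -94/17) → (-66/17, -132/17, -94/17)
T4 shear: y ← y + 1·z: (32/17, 30/17, -127/17) → (32/17, -97/17, -127/17); (-66/17, -132/17, -94/17) → (-66/17, -226/17, -94/17)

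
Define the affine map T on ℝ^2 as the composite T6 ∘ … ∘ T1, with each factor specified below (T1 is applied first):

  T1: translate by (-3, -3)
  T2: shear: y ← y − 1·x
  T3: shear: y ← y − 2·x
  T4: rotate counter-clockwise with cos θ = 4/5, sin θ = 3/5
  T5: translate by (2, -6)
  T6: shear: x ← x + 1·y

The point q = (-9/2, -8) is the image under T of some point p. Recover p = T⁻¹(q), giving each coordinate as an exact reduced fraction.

T1 = [1 0 -3; 0 1 -3; 0 0 1]
T2·T1 = [1 0 -3; -1 1 0; 0 0 1]
T3·…·T1 = [1 0 -3; -3 1 6; 0 0 1]
T4·…·T1 = [13/5 -3/5 -6; -9/5 4/5 3; 0 0 1]
T5·…·T1 = [13/5 -3/5 -4; -9/5 4/5 -3; 0 0 1]
T6·…·T1 = [4/5 1/5 -7; -9/5 4/5 -3; 0 0 1]
det M = 1; M⁻¹ = [4/5 -1/5 5; 9/5 4/5 15; 0 0 1]
M⁻¹ · (-9/2, -8)ᵀ = (3, 1/2)ᵀ

p = (3, 1/2)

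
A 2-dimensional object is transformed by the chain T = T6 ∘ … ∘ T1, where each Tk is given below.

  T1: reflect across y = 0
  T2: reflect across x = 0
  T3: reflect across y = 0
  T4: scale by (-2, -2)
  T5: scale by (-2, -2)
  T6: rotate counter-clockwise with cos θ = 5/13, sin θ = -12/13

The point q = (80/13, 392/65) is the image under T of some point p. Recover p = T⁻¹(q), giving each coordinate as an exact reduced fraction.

T1 = [1 0 0; 0 -1 0; 0 0 1]
T2·T1 = [-1 0 0; 0 -1 0; 0 0 1]
T3·…·T1 = [-1 0 0; 0 1 0; 0 0 1]
T4·…·T1 = [2 0 0; 0 -2 0; 0 0 1]
T5·…·T1 = [-4 0 0; 0 4 0; 0 0 1]
T6·…·T1 = [-20/13 48/13 0; 48/13 20/13 0; 0 0 1]
det M = -16; M⁻¹ = [-5/52 3/13 0; 3/13 5/52 0; 0 0 1]
M⁻¹ · (80/13, 392/65)ᵀ = (4/5, 2)ᵀ

p = (4/5, 2)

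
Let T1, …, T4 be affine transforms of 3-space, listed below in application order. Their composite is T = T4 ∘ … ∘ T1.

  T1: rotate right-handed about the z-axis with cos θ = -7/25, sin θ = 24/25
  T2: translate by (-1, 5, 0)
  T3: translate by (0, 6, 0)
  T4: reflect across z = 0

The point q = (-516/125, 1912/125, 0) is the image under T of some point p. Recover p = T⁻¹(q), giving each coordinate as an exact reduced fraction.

T1 = [-7/25 -24/25 0 0; 24/25 -7/25 0 0; 0 0 1 0; 0 0 0 1]
T2·T1 = [-7/25 -24/25 0 -1; 24/25 -7/25 0 5; 0 0 1 0; 0 0 0 1]
T3·…·T1 = [-7/25 -24/25 0 -1; 24/25 -7/25 0 11; 0 0 1 0; 0 0 0 1]
T4·…·T1 = [-7/25 -24/25 0 -1; 24/25 -7/25 0 11; 0 0 -1 0; 0 0 0 1]
det M = -1; M⁻¹ = [-7/25 24/25 0 -271/25; -24/25 -7/25 0 53/25; 0 0 -1 0; 0 0 0 1]
M⁻¹ · (-516/125, 1912/125, 0)ᵀ = (5, 9/5, 0)ᵀ

p = (5, 9/5, 0)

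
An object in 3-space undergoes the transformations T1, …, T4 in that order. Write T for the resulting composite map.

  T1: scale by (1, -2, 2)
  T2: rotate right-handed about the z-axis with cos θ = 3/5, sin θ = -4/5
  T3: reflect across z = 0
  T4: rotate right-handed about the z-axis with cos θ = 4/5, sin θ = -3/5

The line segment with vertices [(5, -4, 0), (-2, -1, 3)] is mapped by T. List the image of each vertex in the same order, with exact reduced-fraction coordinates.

image vertices: (8, -5, 0), (2, 2, -6)

T1 scale by (1, -2, 2): (5, -4, 0) → (5, 8, 0); (-2, -1, 3) → (-2, 2, 6)
T2 rotate right-handed about the z-axis with cos θ = 3/5, sin θ = -4/5: (5, 8, 0) → (47/5, 4/5, 0); (-2, 2, 6) → (2/5, 14/5, 6)
T3 reflect across z = 0: (47/5, 4/5, 0) → (47/5, 4/5, 0); (2/5, 14/5, 6) → (2/5, 14/5, -6)
T4 rotate right-handed about the z-axis with cos θ = 4/5, sin θ = -3/5: (47/5, 4/5, 0) → (8, -5, 0); (2/5, 14/5, -6) → (2, 2, -6)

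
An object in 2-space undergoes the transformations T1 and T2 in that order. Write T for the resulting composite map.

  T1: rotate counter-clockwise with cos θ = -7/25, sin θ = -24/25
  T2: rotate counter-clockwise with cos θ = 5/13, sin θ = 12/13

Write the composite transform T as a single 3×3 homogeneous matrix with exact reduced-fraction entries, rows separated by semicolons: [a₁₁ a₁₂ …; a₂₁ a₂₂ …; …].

T = [253/325 204/325 0; -204/325 253/325 0; 0 0 1]

T1 = [-7/25 24/25 0; -24/25 -7/25 0; 0 0 1]
T2·T1 = [253/325 204/325 0; -204/325 253/325 0; 0 0 1]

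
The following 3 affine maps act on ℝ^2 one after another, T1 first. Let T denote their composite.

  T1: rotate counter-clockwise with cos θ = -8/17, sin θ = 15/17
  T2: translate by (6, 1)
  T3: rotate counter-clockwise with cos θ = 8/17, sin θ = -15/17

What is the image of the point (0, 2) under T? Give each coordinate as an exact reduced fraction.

T1 rotate counter-clockwise with cos θ = -8/17, sin θ = 15/17: (0, 2) → (-30/17, -16/17)
T2 translate by (6, 1): (-30/17, -16/17) → (72/17, 1/17)
T3 rotate counter-clockwise with cos θ = 8/17, sin θ = -15/17: (72/17, 1/17) → (591/289, -1072/289)

T(p) = (591/289, -1072/289)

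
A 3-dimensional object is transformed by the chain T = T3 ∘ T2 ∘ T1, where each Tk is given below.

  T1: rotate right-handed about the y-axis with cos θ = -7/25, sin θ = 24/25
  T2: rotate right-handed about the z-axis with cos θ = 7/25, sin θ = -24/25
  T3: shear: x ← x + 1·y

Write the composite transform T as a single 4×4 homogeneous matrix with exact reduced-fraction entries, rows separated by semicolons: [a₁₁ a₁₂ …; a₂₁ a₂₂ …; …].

T1 = [-7/25 0 24/25 0; 0 1 0 0; -24/25 0 -7/25 0; 0 0 0 1]
T2·T1 = [-49/625 24/25 168/625 0; 168/625 7/25 -576/625 0; -24/25 0 -7/25 0; 0 0 0 1]
T3·…·T1 = [119/625 31/25 -408/625 0; 168/625 7/25 -576/625 0; -24/25 0 -7/25 0; 0 0 0 1]

T = [119/625 31/25 -408/625 0; 168/625 7/25 -576/625 0; -24/25 0 -7/25 0; 0 0 0 1]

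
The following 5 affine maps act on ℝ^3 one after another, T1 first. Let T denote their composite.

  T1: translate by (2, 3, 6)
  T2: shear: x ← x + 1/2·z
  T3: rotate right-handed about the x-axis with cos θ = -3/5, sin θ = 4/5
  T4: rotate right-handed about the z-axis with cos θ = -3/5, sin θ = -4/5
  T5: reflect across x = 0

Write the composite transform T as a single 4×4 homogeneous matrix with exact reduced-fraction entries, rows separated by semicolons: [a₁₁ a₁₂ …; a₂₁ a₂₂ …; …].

T = [3/5 12/25 47/50 207/25; -4/5 9/25 2/25 -1/25; 0 4/5 -3/5 -6/5; 0 0 0 1]

T1 = [1 0 0 2; 0 1 0 3; 0 0 1 6; 0 0 0 1]
T2·T1 = [1 0 1/2 5; 0 1 0 3; 0 0 1 6; 0 0 0 1]
T3·…·T1 = [1 0 1/2 5; 0 -3/5 -4/5 -33/5; 0 4/5 -3/5 -6/5; 0 0 0 1]
T4·…·T1 = [-3/5 -12/25 -47/50 -207/25; -4/5 9/25 2/25 -1/25; 0 4/5 -3/5 -6/5; 0 0 0 1]
T5·…·T1 = [3/5 12/25 47/50 207/25; -4/5 9/25 2/25 -1/25; 0 4/5 -3/5 -6/5; 0 0 0 1]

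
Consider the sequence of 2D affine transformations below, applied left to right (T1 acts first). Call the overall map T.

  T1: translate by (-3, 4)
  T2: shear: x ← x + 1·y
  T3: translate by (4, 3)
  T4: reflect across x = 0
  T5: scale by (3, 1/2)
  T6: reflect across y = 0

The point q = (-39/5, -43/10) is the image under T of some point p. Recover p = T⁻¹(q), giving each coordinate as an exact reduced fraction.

p = (-4, 8/5)

T1 = [1 0 -3; 0 1 4; 0 0 1]
T2·T1 = [1 1 1; 0 1 4; 0 0 1]
T3·…·T1 = [1 1 5; 0 1 7; 0 0 1]
T4·…·T1 = [-1 -1 -5; 0 1 7; 0 0 1]
T5·…·T1 = [-3 -3 -15; 0 1/2 7/2; 0 0 1]
T6·…·T1 = [-3 -3 -15; 0 -1/2 -7/2; 0 0 1]
det M = 3/2; M⁻¹ = [-1/3 2 2; 0 -2 -7; 0 0 1]
M⁻¹ · (-39/5, -43/10)ᵀ = (-4, 8/5)ᵀ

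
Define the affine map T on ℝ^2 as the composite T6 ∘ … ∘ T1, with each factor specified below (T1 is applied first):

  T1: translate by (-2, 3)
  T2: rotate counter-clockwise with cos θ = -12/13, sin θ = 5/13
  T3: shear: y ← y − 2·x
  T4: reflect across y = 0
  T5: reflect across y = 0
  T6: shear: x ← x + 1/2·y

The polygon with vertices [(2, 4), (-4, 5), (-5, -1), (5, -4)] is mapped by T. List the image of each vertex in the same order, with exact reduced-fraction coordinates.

image vertices: (-42/13, -14/13), (-63/13, -190/13), (-59/26, -207/13), (27/26, 89/13)

T1 translate by (-2, 3): (2, 4) → (0, 7); (-4, 5) → (-6, 8); (-5, -1) → (-7, 2); (5, -4) → (3, -1)
T2 rotate counter-clockwise with cos θ = -12/13, sin θ = 5/13: (0, 7) → (-35/13, -84/13); (-6, 8) → (32/13, -126/13); (-7, 2) → (74/13, -59/13); (3, -1) → (-31/13, 27/13)
T3 shear: y ← y − 2·x: (-35/13, -84/13) → (-35/13, -14/13); (32/13, -126/13) → (32/13, -190/13); (74/13, -59/13) → (74/13, -207/13); (-31/13, 27/13) → (-31/13, 89/13)
T4 reflect across y = 0: (-35/13, -14/13) → (-35/13, 14/13); (32/13, -190/13) → (32/13, 190/13); (74/13, -207/13) → (74/13, 207/13); (-31/13, 89/13) → (-31/13, -89/13)
T5 reflect across y = 0: (-35/13, 14/13) → (-35/13, -14/13); (32/13, 190/13) → (32/13, -190/13); (74/13, 207/13) → (74/13, -207/13); (-31/13, -89/13) → (-31/13, 89/13)
T6 shear: x ← x + 1/2·y: (-35/13, -14/13) → (-42/13, -14/13); (32/13, -190/13) → (-63/13, -190/13); (74/13, -207/13) → (-59/26, -207/13); (-31/13, 89/13) → (27/26, 89/13)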